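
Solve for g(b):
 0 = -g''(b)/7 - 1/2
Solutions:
 g(b) = C1 + C2*b - 7*b^2/4


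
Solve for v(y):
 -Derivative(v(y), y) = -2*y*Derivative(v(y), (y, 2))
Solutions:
 v(y) = C1 + C2*y^(3/2)


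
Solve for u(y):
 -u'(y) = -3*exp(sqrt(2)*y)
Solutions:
 u(y) = C1 + 3*sqrt(2)*exp(sqrt(2)*y)/2


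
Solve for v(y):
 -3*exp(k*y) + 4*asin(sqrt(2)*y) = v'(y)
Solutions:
 v(y) = C1 + 4*y*asin(sqrt(2)*y) + 2*sqrt(2)*sqrt(1 - 2*y^2) - 3*Piecewise((exp(k*y)/k, Ne(k, 0)), (y, True))


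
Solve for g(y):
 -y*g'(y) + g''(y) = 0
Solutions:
 g(y) = C1 + C2*erfi(sqrt(2)*y/2)


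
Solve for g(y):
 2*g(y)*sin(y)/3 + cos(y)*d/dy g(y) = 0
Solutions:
 g(y) = C1*cos(y)^(2/3)


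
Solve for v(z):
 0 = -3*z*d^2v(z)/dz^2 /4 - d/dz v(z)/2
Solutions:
 v(z) = C1 + C2*z^(1/3)


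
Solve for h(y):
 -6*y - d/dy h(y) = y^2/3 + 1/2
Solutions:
 h(y) = C1 - y^3/9 - 3*y^2 - y/2


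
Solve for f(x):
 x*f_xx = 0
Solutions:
 f(x) = C1 + C2*x


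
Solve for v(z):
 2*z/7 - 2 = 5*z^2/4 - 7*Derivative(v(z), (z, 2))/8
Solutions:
 v(z) = C1 + C2*z + 5*z^4/42 - 8*z^3/147 + 8*z^2/7


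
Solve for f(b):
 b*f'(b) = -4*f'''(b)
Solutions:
 f(b) = C1 + Integral(C2*airyai(-2^(1/3)*b/2) + C3*airybi(-2^(1/3)*b/2), b)


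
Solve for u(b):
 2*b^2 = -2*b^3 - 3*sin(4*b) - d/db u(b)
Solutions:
 u(b) = C1 - b^4/2 - 2*b^3/3 + 3*cos(4*b)/4


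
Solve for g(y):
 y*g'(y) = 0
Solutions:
 g(y) = C1


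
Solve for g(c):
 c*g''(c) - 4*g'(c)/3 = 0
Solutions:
 g(c) = C1 + C2*c^(7/3)


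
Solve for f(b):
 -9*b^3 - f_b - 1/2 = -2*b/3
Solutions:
 f(b) = C1 - 9*b^4/4 + b^2/3 - b/2


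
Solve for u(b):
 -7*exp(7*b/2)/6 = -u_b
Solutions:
 u(b) = C1 + exp(7*b/2)/3


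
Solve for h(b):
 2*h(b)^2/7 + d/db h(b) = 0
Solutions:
 h(b) = 7/(C1 + 2*b)


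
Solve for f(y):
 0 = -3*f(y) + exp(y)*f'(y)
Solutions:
 f(y) = C1*exp(-3*exp(-y))


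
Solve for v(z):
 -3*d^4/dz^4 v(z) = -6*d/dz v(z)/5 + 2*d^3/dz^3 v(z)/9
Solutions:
 v(z) = C1 + C2*exp(-z*(20*5^(1/3)/(729*sqrt(531361) + 531401)^(1/3) + 20 + 5^(2/3)*(729*sqrt(531361) + 531401)^(1/3))/810)*sin(sqrt(3)*5^(1/3)*z*(-5^(1/3)*(729*sqrt(531361) + 531401)^(1/3) + 20/(729*sqrt(531361) + 531401)^(1/3))/810) + C3*exp(-z*(20*5^(1/3)/(729*sqrt(531361) + 531401)^(1/3) + 20 + 5^(2/3)*(729*sqrt(531361) + 531401)^(1/3))/810)*cos(sqrt(3)*5^(1/3)*z*(-5^(1/3)*(729*sqrt(531361) + 531401)^(1/3) + 20/(729*sqrt(531361) + 531401)^(1/3))/810) + C4*exp(z*(-10 + 20*5^(1/3)/(729*sqrt(531361) + 531401)^(1/3) + 5^(2/3)*(729*sqrt(531361) + 531401)^(1/3))/405)


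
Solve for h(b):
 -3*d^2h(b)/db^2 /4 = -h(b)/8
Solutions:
 h(b) = C1*exp(-sqrt(6)*b/6) + C2*exp(sqrt(6)*b/6)


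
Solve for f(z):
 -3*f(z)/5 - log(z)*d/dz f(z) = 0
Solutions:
 f(z) = C1*exp(-3*li(z)/5)


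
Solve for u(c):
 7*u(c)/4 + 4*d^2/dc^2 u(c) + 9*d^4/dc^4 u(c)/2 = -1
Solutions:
 u(c) = (C1*sin(2^(3/4)*sqrt(3)*7^(1/4)*c*cos(atan(sqrt(62)/8)/2)/6) + C2*cos(2^(3/4)*sqrt(3)*7^(1/4)*c*cos(atan(sqrt(62)/8)/2)/6))*exp(-2^(3/4)*sqrt(3)*7^(1/4)*c*sin(atan(sqrt(62)/8)/2)/6) + (C3*sin(2^(3/4)*sqrt(3)*7^(1/4)*c*cos(atan(sqrt(62)/8)/2)/6) + C4*cos(2^(3/4)*sqrt(3)*7^(1/4)*c*cos(atan(sqrt(62)/8)/2)/6))*exp(2^(3/4)*sqrt(3)*7^(1/4)*c*sin(atan(sqrt(62)/8)/2)/6) - 4/7


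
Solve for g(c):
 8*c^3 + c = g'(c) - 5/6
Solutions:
 g(c) = C1 + 2*c^4 + c^2/2 + 5*c/6


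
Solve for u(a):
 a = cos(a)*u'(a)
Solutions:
 u(a) = C1 + Integral(a/cos(a), a)


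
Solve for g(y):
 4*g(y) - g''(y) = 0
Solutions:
 g(y) = C1*exp(-2*y) + C2*exp(2*y)


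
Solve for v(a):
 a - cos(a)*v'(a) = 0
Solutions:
 v(a) = C1 + Integral(a/cos(a), a)


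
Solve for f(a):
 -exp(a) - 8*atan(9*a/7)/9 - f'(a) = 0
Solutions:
 f(a) = C1 - 8*a*atan(9*a/7)/9 - exp(a) + 28*log(81*a^2 + 49)/81


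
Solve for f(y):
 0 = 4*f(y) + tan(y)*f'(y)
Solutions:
 f(y) = C1/sin(y)^4


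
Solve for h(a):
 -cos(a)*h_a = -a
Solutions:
 h(a) = C1 + Integral(a/cos(a), a)


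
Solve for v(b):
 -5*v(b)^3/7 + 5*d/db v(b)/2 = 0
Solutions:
 v(b) = -sqrt(14)*sqrt(-1/(C1 + 2*b))/2
 v(b) = sqrt(14)*sqrt(-1/(C1 + 2*b))/2


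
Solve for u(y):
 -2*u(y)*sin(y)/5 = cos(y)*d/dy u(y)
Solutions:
 u(y) = C1*cos(y)^(2/5)


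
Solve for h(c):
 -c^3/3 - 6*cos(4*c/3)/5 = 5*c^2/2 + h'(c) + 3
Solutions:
 h(c) = C1 - c^4/12 - 5*c^3/6 - 3*c - 9*sin(4*c/3)/10


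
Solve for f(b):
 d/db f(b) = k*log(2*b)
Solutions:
 f(b) = C1 + b*k*log(b) - b*k + b*k*log(2)


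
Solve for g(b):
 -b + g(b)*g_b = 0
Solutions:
 g(b) = -sqrt(C1 + b^2)
 g(b) = sqrt(C1 + b^2)


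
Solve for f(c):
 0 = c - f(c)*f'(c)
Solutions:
 f(c) = -sqrt(C1 + c^2)
 f(c) = sqrt(C1 + c^2)


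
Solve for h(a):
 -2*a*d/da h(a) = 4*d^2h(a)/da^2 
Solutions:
 h(a) = C1 + C2*erf(a/2)


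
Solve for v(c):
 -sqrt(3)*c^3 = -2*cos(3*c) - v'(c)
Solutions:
 v(c) = C1 + sqrt(3)*c^4/4 - 2*sin(3*c)/3


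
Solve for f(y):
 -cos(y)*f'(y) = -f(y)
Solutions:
 f(y) = C1*sqrt(sin(y) + 1)/sqrt(sin(y) - 1)


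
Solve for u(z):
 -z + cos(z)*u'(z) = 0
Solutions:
 u(z) = C1 + Integral(z/cos(z), z)


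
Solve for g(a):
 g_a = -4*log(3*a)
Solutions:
 g(a) = C1 - 4*a*log(a) - a*log(81) + 4*a


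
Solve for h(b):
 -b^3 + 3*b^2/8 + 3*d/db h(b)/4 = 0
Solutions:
 h(b) = C1 + b^4/3 - b^3/6


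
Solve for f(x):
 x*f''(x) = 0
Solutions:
 f(x) = C1 + C2*x


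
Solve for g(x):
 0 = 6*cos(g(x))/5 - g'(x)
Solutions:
 -6*x/5 - log(sin(g(x)) - 1)/2 + log(sin(g(x)) + 1)/2 = C1


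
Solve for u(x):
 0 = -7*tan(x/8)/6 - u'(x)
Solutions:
 u(x) = C1 + 28*log(cos(x/8))/3


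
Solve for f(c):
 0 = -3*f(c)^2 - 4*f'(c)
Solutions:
 f(c) = 4/(C1 + 3*c)


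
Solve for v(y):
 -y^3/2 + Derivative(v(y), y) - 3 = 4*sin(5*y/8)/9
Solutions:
 v(y) = C1 + y^4/8 + 3*y - 32*cos(5*y/8)/45


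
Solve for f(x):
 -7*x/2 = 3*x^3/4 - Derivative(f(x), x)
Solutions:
 f(x) = C1 + 3*x^4/16 + 7*x^2/4


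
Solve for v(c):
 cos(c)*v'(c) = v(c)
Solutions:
 v(c) = C1*sqrt(sin(c) + 1)/sqrt(sin(c) - 1)


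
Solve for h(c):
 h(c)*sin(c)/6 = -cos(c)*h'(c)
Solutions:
 h(c) = C1*cos(c)^(1/6)


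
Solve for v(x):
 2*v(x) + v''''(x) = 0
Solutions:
 v(x) = (C1*sin(2^(3/4)*x/2) + C2*cos(2^(3/4)*x/2))*exp(-2^(3/4)*x/2) + (C3*sin(2^(3/4)*x/2) + C4*cos(2^(3/4)*x/2))*exp(2^(3/4)*x/2)


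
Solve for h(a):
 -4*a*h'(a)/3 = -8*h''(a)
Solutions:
 h(a) = C1 + C2*erfi(sqrt(3)*a/6)


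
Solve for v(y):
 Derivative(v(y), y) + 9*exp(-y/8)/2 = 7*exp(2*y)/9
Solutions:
 v(y) = C1 + 7*exp(2*y)/18 + 36*exp(-y/8)


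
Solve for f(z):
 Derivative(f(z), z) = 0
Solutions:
 f(z) = C1


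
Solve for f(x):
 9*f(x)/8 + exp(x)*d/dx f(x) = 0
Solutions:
 f(x) = C1*exp(9*exp(-x)/8)


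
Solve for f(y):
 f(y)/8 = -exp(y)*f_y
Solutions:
 f(y) = C1*exp(exp(-y)/8)


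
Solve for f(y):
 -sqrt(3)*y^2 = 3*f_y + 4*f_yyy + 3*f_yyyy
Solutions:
 f(y) = C1 + C2*exp(y*(-16 + 32*2^(1/3)/(27*sqrt(985) + 857)^(1/3) + 2^(2/3)*(27*sqrt(985) + 857)^(1/3))/36)*sin(2^(1/3)*sqrt(3)*y*(-2^(1/3)*(27*sqrt(985) + 857)^(1/3) + 32/(27*sqrt(985) + 857)^(1/3))/36) + C3*exp(y*(-16 + 32*2^(1/3)/(27*sqrt(985) + 857)^(1/3) + 2^(2/3)*(27*sqrt(985) + 857)^(1/3))/36)*cos(2^(1/3)*sqrt(3)*y*(-2^(1/3)*(27*sqrt(985) + 857)^(1/3) + 32/(27*sqrt(985) + 857)^(1/3))/36) + C4*exp(-y*(32*2^(1/3)/(27*sqrt(985) + 857)^(1/3) + 8 + 2^(2/3)*(27*sqrt(985) + 857)^(1/3))/18) - sqrt(3)*y^3/9 + 8*sqrt(3)*y/9


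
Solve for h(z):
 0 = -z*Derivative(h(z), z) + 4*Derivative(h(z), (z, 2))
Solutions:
 h(z) = C1 + C2*erfi(sqrt(2)*z/4)


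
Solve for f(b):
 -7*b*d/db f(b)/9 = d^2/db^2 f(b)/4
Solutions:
 f(b) = C1 + C2*erf(sqrt(14)*b/3)


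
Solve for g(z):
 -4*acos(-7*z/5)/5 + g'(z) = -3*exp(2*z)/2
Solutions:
 g(z) = C1 + 4*z*acos(-7*z/5)/5 + 4*sqrt(25 - 49*z^2)/35 - 3*exp(2*z)/4


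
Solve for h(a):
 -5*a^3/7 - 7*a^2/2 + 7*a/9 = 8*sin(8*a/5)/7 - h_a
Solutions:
 h(a) = C1 + 5*a^4/28 + 7*a^3/6 - 7*a^2/18 - 5*cos(8*a/5)/7


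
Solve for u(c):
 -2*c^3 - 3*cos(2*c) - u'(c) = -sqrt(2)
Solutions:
 u(c) = C1 - c^4/2 + sqrt(2)*c - 3*sin(2*c)/2


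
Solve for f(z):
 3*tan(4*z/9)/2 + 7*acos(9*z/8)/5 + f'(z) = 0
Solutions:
 f(z) = C1 - 7*z*acos(9*z/8)/5 + 7*sqrt(64 - 81*z^2)/45 + 27*log(cos(4*z/9))/8


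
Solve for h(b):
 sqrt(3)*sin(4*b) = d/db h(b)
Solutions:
 h(b) = C1 - sqrt(3)*cos(4*b)/4


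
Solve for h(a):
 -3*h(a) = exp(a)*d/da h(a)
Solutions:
 h(a) = C1*exp(3*exp(-a))


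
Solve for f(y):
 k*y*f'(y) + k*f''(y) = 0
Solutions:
 f(y) = C1 + C2*erf(sqrt(2)*y/2)


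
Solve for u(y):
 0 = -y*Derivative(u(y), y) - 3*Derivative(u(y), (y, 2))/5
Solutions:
 u(y) = C1 + C2*erf(sqrt(30)*y/6)


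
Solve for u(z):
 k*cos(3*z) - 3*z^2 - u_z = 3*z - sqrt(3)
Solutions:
 u(z) = C1 + k*sin(3*z)/3 - z^3 - 3*z^2/2 + sqrt(3)*z


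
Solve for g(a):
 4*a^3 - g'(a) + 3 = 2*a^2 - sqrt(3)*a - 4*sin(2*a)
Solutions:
 g(a) = C1 + a^4 - 2*a^3/3 + sqrt(3)*a^2/2 + 3*a - 2*cos(2*a)


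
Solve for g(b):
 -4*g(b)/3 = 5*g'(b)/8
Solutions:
 g(b) = C1*exp(-32*b/15)


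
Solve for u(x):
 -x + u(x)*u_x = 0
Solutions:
 u(x) = -sqrt(C1 + x^2)
 u(x) = sqrt(C1 + x^2)


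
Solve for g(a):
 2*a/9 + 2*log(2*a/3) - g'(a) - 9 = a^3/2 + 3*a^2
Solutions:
 g(a) = C1 - a^4/8 - a^3 + a^2/9 + 2*a*log(a) - 11*a + a*log(4/9)


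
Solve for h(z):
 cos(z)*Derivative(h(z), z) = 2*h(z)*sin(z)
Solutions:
 h(z) = C1/cos(z)^2


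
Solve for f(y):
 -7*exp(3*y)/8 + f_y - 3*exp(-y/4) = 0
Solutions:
 f(y) = C1 + 7*exp(3*y)/24 - 12*exp(-y/4)


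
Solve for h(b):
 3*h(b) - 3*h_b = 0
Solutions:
 h(b) = C1*exp(b)


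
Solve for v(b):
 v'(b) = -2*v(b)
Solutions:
 v(b) = C1*exp(-2*b)


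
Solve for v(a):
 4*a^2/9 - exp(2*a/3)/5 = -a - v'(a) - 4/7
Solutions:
 v(a) = C1 - 4*a^3/27 - a^2/2 - 4*a/7 + 3*exp(2*a/3)/10


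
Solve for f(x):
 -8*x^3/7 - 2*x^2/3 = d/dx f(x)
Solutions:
 f(x) = C1 - 2*x^4/7 - 2*x^3/9


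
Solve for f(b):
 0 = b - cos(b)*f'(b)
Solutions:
 f(b) = C1 + Integral(b/cos(b), b)


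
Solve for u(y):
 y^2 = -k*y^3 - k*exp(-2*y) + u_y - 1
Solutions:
 u(y) = C1 + k*y^4/4 - k*exp(-2*y)/2 + y^3/3 + y


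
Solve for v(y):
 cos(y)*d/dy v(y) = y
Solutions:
 v(y) = C1 + Integral(y/cos(y), y)


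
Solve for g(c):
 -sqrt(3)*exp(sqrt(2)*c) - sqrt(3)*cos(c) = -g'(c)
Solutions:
 g(c) = C1 + sqrt(6)*exp(sqrt(2)*c)/2 + sqrt(3)*sin(c)


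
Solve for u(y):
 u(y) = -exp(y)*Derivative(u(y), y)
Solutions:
 u(y) = C1*exp(exp(-y))


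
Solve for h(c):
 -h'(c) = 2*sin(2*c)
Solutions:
 h(c) = C1 + cos(2*c)


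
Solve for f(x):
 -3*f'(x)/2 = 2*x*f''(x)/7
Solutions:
 f(x) = C1 + C2/x^(17/4)


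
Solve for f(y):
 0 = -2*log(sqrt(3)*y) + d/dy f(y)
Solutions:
 f(y) = C1 + 2*y*log(y) - 2*y + y*log(3)


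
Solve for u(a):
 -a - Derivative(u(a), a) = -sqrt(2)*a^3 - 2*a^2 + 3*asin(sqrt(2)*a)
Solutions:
 u(a) = C1 + sqrt(2)*a^4/4 + 2*a^3/3 - a^2/2 - 3*a*asin(sqrt(2)*a) - 3*sqrt(2)*sqrt(1 - 2*a^2)/2


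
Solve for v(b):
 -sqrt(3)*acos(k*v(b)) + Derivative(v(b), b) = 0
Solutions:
 Integral(1/acos(_y*k), (_y, v(b))) = C1 + sqrt(3)*b


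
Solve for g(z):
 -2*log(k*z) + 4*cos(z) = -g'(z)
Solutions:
 g(z) = C1 + 2*z*log(k*z) - 2*z - 4*sin(z)


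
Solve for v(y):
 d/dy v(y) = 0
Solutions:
 v(y) = C1


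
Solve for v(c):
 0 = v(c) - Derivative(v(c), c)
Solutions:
 v(c) = C1*exp(c)


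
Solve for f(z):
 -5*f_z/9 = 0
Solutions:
 f(z) = C1


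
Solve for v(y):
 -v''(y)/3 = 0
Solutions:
 v(y) = C1 + C2*y


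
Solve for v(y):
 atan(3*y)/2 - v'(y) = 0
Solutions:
 v(y) = C1 + y*atan(3*y)/2 - log(9*y^2 + 1)/12


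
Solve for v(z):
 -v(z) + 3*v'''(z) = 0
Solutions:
 v(z) = C3*exp(3^(2/3)*z/3) + (C1*sin(3^(1/6)*z/2) + C2*cos(3^(1/6)*z/2))*exp(-3^(2/3)*z/6)


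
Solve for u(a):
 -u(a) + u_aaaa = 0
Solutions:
 u(a) = C1*exp(-a) + C2*exp(a) + C3*sin(a) + C4*cos(a)


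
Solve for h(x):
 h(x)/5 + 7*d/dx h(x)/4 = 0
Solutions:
 h(x) = C1*exp(-4*x/35)


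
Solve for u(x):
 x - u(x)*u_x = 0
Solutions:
 u(x) = -sqrt(C1 + x^2)
 u(x) = sqrt(C1 + x^2)


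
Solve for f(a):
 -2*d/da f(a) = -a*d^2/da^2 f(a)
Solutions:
 f(a) = C1 + C2*a^3


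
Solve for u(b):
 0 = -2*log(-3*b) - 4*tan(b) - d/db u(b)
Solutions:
 u(b) = C1 - 2*b*log(-b) - 2*b*log(3) + 2*b + 4*log(cos(b))


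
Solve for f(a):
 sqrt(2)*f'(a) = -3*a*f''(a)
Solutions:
 f(a) = C1 + C2*a^(1 - sqrt(2)/3)


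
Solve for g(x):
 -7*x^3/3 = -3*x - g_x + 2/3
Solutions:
 g(x) = C1 + 7*x^4/12 - 3*x^2/2 + 2*x/3


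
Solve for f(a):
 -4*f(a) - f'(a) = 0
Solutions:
 f(a) = C1*exp(-4*a)


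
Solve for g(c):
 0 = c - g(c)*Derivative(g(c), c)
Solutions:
 g(c) = -sqrt(C1 + c^2)
 g(c) = sqrt(C1 + c^2)


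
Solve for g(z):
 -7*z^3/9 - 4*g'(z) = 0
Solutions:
 g(z) = C1 - 7*z^4/144


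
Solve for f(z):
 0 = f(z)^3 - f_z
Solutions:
 f(z) = -sqrt(2)*sqrt(-1/(C1 + z))/2
 f(z) = sqrt(2)*sqrt(-1/(C1 + z))/2


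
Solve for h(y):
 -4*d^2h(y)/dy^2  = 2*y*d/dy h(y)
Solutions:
 h(y) = C1 + C2*erf(y/2)


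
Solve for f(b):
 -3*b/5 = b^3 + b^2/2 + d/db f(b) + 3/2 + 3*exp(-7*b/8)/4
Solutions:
 f(b) = C1 - b^4/4 - b^3/6 - 3*b^2/10 - 3*b/2 + 6*exp(-7*b/8)/7


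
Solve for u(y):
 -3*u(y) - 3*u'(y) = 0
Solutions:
 u(y) = C1*exp(-y)


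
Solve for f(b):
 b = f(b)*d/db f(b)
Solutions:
 f(b) = -sqrt(C1 + b^2)
 f(b) = sqrt(C1 + b^2)


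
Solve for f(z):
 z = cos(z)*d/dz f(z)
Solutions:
 f(z) = C1 + Integral(z/cos(z), z)


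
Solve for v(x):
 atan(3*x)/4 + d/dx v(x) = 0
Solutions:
 v(x) = C1 - x*atan(3*x)/4 + log(9*x^2 + 1)/24


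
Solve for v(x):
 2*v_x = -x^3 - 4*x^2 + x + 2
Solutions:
 v(x) = C1 - x^4/8 - 2*x^3/3 + x^2/4 + x


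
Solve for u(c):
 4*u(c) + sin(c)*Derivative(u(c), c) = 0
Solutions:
 u(c) = C1*(cos(c)^2 + 2*cos(c) + 1)/(cos(c)^2 - 2*cos(c) + 1)


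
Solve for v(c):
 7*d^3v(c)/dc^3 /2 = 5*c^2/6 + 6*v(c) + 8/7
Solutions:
 v(c) = C3*exp(12^(1/3)*7^(2/3)*c/7) - 5*c^2/36 + (C1*sin(14^(2/3)*3^(5/6)*c/14) + C2*cos(14^(2/3)*3^(5/6)*c/14))*exp(-12^(1/3)*7^(2/3)*c/14) - 4/21


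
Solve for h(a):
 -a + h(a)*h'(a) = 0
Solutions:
 h(a) = -sqrt(C1 + a^2)
 h(a) = sqrt(C1 + a^2)


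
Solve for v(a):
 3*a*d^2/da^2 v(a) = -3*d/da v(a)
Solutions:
 v(a) = C1 + C2*log(a)


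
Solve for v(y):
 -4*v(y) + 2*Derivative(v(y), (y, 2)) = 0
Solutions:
 v(y) = C1*exp(-sqrt(2)*y) + C2*exp(sqrt(2)*y)


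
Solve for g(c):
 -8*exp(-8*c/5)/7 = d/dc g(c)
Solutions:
 g(c) = C1 + 5*exp(-8*c/5)/7


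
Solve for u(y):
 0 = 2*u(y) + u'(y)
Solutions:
 u(y) = C1*exp(-2*y)


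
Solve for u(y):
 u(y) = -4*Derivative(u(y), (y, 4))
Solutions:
 u(y) = (C1*sin(y/2) + C2*cos(y/2))*exp(-y/2) + (C3*sin(y/2) + C4*cos(y/2))*exp(y/2)


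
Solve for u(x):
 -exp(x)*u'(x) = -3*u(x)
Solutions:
 u(x) = C1*exp(-3*exp(-x))


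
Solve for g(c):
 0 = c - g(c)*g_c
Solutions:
 g(c) = -sqrt(C1 + c^2)
 g(c) = sqrt(C1 + c^2)


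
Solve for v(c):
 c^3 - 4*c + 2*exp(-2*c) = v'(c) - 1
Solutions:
 v(c) = C1 + c^4/4 - 2*c^2 + c - exp(-2*c)


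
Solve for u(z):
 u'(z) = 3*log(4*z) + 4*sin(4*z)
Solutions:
 u(z) = C1 + 3*z*log(z) - 3*z + 6*z*log(2) - cos(4*z)


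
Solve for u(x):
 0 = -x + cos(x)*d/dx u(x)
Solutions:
 u(x) = C1 + Integral(x/cos(x), x)


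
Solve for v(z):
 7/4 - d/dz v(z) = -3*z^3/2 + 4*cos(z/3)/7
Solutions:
 v(z) = C1 + 3*z^4/8 + 7*z/4 - 12*sin(z/3)/7


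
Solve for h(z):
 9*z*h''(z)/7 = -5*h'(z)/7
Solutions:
 h(z) = C1 + C2*z^(4/9)


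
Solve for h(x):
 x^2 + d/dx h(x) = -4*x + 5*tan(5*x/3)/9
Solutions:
 h(x) = C1 - x^3/3 - 2*x^2 - log(cos(5*x/3))/3


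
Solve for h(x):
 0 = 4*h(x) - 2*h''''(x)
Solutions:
 h(x) = C1*exp(-2^(1/4)*x) + C2*exp(2^(1/4)*x) + C3*sin(2^(1/4)*x) + C4*cos(2^(1/4)*x)


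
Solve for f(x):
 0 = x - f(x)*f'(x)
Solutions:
 f(x) = -sqrt(C1 + x^2)
 f(x) = sqrt(C1 + x^2)


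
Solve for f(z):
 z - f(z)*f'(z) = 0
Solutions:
 f(z) = -sqrt(C1 + z^2)
 f(z) = sqrt(C1 + z^2)


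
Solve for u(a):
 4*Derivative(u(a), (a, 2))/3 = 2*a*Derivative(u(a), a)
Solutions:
 u(a) = C1 + C2*erfi(sqrt(3)*a/2)


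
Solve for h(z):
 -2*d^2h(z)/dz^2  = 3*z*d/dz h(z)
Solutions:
 h(z) = C1 + C2*erf(sqrt(3)*z/2)


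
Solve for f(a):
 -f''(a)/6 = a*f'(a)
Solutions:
 f(a) = C1 + C2*erf(sqrt(3)*a)


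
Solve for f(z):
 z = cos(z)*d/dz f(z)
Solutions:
 f(z) = C1 + Integral(z/cos(z), z)


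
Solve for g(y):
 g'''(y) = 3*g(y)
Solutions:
 g(y) = C3*exp(3^(1/3)*y) + (C1*sin(3^(5/6)*y/2) + C2*cos(3^(5/6)*y/2))*exp(-3^(1/3)*y/2)


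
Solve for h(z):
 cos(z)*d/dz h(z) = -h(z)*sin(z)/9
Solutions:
 h(z) = C1*cos(z)^(1/9)


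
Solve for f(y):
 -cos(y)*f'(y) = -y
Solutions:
 f(y) = C1 + Integral(y/cos(y), y)


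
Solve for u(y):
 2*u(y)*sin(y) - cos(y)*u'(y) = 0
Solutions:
 u(y) = C1/cos(y)^2


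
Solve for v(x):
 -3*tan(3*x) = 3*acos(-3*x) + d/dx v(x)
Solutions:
 v(x) = C1 - 3*x*acos(-3*x) - sqrt(1 - 9*x^2) + log(cos(3*x))


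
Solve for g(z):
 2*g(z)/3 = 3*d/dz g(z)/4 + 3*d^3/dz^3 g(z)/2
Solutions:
 g(z) = C1*exp(6^(1/3)*z*(-(8 + sqrt(70))^(1/3) + 6^(1/3)/(8 + sqrt(70))^(1/3))/12)*sin(2^(1/3)*3^(1/6)*z*(3*2^(1/3)/(8 + sqrt(70))^(1/3) + 3^(2/3)*(8 + sqrt(70))^(1/3))/12) + C2*exp(6^(1/3)*z*(-(8 + sqrt(70))^(1/3) + 6^(1/3)/(8 + sqrt(70))^(1/3))/12)*cos(2^(1/3)*3^(1/6)*z*(3*2^(1/3)/(8 + sqrt(70))^(1/3) + 3^(2/3)*(8 + sqrt(70))^(1/3))/12) + C3*exp(-6^(1/3)*z*(-(8 + sqrt(70))^(1/3) + 6^(1/3)/(8 + sqrt(70))^(1/3))/6)


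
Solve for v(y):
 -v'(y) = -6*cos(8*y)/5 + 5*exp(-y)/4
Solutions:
 v(y) = C1 + 3*sin(8*y)/20 + 5*exp(-y)/4


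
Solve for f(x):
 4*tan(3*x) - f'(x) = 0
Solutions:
 f(x) = C1 - 4*log(cos(3*x))/3


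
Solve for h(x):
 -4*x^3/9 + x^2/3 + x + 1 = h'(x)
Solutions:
 h(x) = C1 - x^4/9 + x^3/9 + x^2/2 + x


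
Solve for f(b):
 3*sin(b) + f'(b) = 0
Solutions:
 f(b) = C1 + 3*cos(b)


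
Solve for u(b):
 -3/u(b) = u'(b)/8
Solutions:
 u(b) = -sqrt(C1 - 48*b)
 u(b) = sqrt(C1 - 48*b)


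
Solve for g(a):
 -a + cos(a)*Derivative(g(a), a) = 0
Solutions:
 g(a) = C1 + Integral(a/cos(a), a)


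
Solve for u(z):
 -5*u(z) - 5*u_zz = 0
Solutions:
 u(z) = C1*sin(z) + C2*cos(z)


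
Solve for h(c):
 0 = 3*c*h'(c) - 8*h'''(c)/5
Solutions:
 h(c) = C1 + Integral(C2*airyai(15^(1/3)*c/2) + C3*airybi(15^(1/3)*c/2), c)


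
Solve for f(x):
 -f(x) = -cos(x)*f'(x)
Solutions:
 f(x) = C1*sqrt(sin(x) + 1)/sqrt(sin(x) - 1)


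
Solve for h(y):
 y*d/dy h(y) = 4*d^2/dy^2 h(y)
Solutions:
 h(y) = C1 + C2*erfi(sqrt(2)*y/4)


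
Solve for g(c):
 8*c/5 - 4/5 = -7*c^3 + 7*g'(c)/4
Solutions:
 g(c) = C1 + c^4 + 16*c^2/35 - 16*c/35


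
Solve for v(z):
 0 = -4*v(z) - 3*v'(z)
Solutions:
 v(z) = C1*exp(-4*z/3)


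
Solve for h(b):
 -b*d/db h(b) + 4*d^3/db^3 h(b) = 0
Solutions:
 h(b) = C1 + Integral(C2*airyai(2^(1/3)*b/2) + C3*airybi(2^(1/3)*b/2), b)


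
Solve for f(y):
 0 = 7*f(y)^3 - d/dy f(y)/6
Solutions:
 f(y) = -sqrt(2)*sqrt(-1/(C1 + 42*y))/2
 f(y) = sqrt(2)*sqrt(-1/(C1 + 42*y))/2


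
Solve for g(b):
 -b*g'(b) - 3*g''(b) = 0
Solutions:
 g(b) = C1 + C2*erf(sqrt(6)*b/6)


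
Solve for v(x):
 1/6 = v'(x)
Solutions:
 v(x) = C1 + x/6


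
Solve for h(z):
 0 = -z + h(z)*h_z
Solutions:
 h(z) = -sqrt(C1 + z^2)
 h(z) = sqrt(C1 + z^2)


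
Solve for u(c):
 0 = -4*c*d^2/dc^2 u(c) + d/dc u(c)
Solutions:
 u(c) = C1 + C2*c^(5/4)


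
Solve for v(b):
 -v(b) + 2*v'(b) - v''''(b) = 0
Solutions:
 v(b) = C1*exp(b*(-(17 + 3*sqrt(33))^(1/3) - 2 + 2/(17 + 3*sqrt(33))^(1/3))/6)*sin(sqrt(3)*b*(2/(17 + 3*sqrt(33))^(1/3) + (17 + 3*sqrt(33))^(1/3))/6) + C2*exp(b*(-(17 + 3*sqrt(33))^(1/3) - 2 + 2/(17 + 3*sqrt(33))^(1/3))/6)*cos(sqrt(3)*b*(2/(17 + 3*sqrt(33))^(1/3) + (17 + 3*sqrt(33))^(1/3))/6) + C3*exp(b) + C4*exp(b*(-1 - 2/(17 + 3*sqrt(33))^(1/3) + (17 + 3*sqrt(33))^(1/3))/3)


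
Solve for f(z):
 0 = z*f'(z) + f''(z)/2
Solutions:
 f(z) = C1 + C2*erf(z)


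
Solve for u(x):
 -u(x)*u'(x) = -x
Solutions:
 u(x) = -sqrt(C1 + x^2)
 u(x) = sqrt(C1 + x^2)


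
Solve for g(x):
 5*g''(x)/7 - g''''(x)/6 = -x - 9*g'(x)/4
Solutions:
 g(x) = C1 + C2*exp(-14^(1/3)*x*(20*14^(1/3)/(sqrt(1638329) + 1323)^(1/3) + (sqrt(1638329) + 1323)^(1/3))/28)*sin(14^(1/3)*sqrt(3)*x*(-(sqrt(1638329) + 1323)^(1/3) + 20*14^(1/3)/(sqrt(1638329) + 1323)^(1/3))/28) + C3*exp(-14^(1/3)*x*(20*14^(1/3)/(sqrt(1638329) + 1323)^(1/3) + (sqrt(1638329) + 1323)^(1/3))/28)*cos(14^(1/3)*sqrt(3)*x*(-(sqrt(1638329) + 1323)^(1/3) + 20*14^(1/3)/(sqrt(1638329) + 1323)^(1/3))/28) + C4*exp(14^(1/3)*x*(20*14^(1/3)/(sqrt(1638329) + 1323)^(1/3) + (sqrt(1638329) + 1323)^(1/3))/14) - 2*x^2/9 + 80*x/567


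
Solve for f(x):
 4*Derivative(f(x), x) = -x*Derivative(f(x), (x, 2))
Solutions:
 f(x) = C1 + C2/x^3


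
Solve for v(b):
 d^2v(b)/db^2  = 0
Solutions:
 v(b) = C1 + C2*b


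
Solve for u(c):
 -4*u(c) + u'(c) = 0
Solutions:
 u(c) = C1*exp(4*c)


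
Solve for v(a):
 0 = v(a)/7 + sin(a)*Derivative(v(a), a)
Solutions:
 v(a) = C1*(cos(a) + 1)^(1/14)/(cos(a) - 1)^(1/14)


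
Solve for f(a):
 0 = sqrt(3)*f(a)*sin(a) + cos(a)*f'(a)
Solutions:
 f(a) = C1*cos(a)^(sqrt(3))


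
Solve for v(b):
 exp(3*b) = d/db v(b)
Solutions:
 v(b) = C1 + exp(3*b)/3


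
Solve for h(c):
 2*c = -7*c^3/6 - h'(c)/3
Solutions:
 h(c) = C1 - 7*c^4/8 - 3*c^2


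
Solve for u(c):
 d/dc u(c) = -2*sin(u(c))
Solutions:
 u(c) = -acos((-C1 - exp(4*c))/(C1 - exp(4*c))) + 2*pi
 u(c) = acos((-C1 - exp(4*c))/(C1 - exp(4*c)))


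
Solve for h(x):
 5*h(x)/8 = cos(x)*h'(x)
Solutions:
 h(x) = C1*(sin(x) + 1)^(5/16)/(sin(x) - 1)^(5/16)


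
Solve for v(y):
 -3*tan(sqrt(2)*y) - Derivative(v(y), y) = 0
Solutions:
 v(y) = C1 + 3*sqrt(2)*log(cos(sqrt(2)*y))/2


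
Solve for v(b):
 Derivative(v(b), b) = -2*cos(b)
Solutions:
 v(b) = C1 - 2*sin(b)


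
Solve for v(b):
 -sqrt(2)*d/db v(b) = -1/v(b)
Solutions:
 v(b) = -sqrt(C1 + sqrt(2)*b)
 v(b) = sqrt(C1 + sqrt(2)*b)


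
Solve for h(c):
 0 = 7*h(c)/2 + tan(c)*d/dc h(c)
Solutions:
 h(c) = C1/sin(c)^(7/2)


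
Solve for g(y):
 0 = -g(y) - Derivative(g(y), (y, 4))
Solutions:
 g(y) = (C1*sin(sqrt(2)*y/2) + C2*cos(sqrt(2)*y/2))*exp(-sqrt(2)*y/2) + (C3*sin(sqrt(2)*y/2) + C4*cos(sqrt(2)*y/2))*exp(sqrt(2)*y/2)


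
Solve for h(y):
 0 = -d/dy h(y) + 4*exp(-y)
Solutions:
 h(y) = C1 - 4*exp(-y)


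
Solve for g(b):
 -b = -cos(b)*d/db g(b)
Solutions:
 g(b) = C1 + Integral(b/cos(b), b)


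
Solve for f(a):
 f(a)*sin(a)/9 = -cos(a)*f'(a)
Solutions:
 f(a) = C1*cos(a)^(1/9)


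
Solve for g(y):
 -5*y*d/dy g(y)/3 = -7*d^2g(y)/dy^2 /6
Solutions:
 g(y) = C1 + C2*erfi(sqrt(35)*y/7)


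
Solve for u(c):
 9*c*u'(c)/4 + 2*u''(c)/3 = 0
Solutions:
 u(c) = C1 + C2*erf(3*sqrt(3)*c/4)


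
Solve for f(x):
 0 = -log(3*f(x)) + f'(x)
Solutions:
 -Integral(1/(log(_y) + log(3)), (_y, f(x))) = C1 - x


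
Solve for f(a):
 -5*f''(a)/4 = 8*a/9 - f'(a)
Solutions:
 f(a) = C1 + C2*exp(4*a/5) + 4*a^2/9 + 10*a/9


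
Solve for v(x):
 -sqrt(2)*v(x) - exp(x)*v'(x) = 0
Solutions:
 v(x) = C1*exp(sqrt(2)*exp(-x))


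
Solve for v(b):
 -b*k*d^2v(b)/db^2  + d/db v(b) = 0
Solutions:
 v(b) = C1 + b^(((re(k) + 1)*re(k) + im(k)^2)/(re(k)^2 + im(k)^2))*(C2*sin(log(b)*Abs(im(k))/(re(k)^2 + im(k)^2)) + C3*cos(log(b)*im(k)/(re(k)^2 + im(k)^2)))


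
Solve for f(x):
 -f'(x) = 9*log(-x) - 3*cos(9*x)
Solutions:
 f(x) = C1 - 9*x*log(-x) + 9*x + sin(9*x)/3


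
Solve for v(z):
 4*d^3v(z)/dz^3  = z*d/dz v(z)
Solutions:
 v(z) = C1 + Integral(C2*airyai(2^(1/3)*z/2) + C3*airybi(2^(1/3)*z/2), z)


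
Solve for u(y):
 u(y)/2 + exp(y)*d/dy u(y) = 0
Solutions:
 u(y) = C1*exp(exp(-y)/2)


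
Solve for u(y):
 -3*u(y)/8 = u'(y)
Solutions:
 u(y) = C1*exp(-3*y/8)


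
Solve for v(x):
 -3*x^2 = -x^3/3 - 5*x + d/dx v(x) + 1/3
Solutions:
 v(x) = C1 + x^4/12 - x^3 + 5*x^2/2 - x/3


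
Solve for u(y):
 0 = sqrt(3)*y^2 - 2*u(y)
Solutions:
 u(y) = sqrt(3)*y^2/2


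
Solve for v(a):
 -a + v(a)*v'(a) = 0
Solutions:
 v(a) = -sqrt(C1 + a^2)
 v(a) = sqrt(C1 + a^2)


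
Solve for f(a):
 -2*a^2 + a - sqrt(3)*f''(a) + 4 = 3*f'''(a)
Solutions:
 f(a) = C1 + C2*a + C3*exp(-sqrt(3)*a/3) - sqrt(3)*a^4/18 + a^3*(sqrt(3) + 12)/18 + a^2*(-8*sqrt(3) - 3)/6


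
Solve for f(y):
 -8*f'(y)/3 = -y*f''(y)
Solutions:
 f(y) = C1 + C2*y^(11/3)


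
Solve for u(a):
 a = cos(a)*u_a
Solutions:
 u(a) = C1 + Integral(a/cos(a), a)


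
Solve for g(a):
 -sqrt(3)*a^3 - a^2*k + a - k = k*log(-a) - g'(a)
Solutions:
 g(a) = C1 + sqrt(3)*a^4/4 + a^3*k/3 - a^2/2 + a*k*log(-a)


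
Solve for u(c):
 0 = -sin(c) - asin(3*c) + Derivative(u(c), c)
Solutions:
 u(c) = C1 + c*asin(3*c) + sqrt(1 - 9*c^2)/3 - cos(c)


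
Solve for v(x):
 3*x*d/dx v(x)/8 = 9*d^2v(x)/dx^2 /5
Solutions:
 v(x) = C1 + C2*erfi(sqrt(15)*x/12)


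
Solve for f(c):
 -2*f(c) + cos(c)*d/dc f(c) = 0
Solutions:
 f(c) = C1*(sin(c) + 1)/(sin(c) - 1)


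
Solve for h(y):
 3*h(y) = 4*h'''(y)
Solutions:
 h(y) = C3*exp(6^(1/3)*y/2) + (C1*sin(2^(1/3)*3^(5/6)*y/4) + C2*cos(2^(1/3)*3^(5/6)*y/4))*exp(-6^(1/3)*y/4)


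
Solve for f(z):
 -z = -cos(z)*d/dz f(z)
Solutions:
 f(z) = C1 + Integral(z/cos(z), z)


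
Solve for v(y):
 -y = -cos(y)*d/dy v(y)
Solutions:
 v(y) = C1 + Integral(y/cos(y), y)


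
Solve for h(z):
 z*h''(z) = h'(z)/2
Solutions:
 h(z) = C1 + C2*z^(3/2)


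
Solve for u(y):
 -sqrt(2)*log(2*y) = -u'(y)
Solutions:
 u(y) = C1 + sqrt(2)*y*log(y) - sqrt(2)*y + sqrt(2)*y*log(2)


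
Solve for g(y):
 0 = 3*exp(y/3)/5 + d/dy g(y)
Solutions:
 g(y) = C1 - 9*exp(y/3)/5


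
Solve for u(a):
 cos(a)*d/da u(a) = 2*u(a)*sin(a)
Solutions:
 u(a) = C1/cos(a)^2


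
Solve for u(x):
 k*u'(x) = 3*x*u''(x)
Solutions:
 u(x) = C1 + x^(re(k)/3 + 1)*(C2*sin(log(x)*Abs(im(k))/3) + C3*cos(log(x)*im(k)/3))


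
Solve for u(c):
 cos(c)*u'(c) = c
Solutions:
 u(c) = C1 + Integral(c/cos(c), c)


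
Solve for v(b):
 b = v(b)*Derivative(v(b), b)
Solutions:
 v(b) = -sqrt(C1 + b^2)
 v(b) = sqrt(C1 + b^2)


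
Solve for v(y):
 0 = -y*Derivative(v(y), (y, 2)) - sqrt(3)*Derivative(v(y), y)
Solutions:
 v(y) = C1 + C2*y^(1 - sqrt(3))


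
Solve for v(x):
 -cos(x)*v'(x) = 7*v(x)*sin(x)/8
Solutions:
 v(x) = C1*cos(x)^(7/8)


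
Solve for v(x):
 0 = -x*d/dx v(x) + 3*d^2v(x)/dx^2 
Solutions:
 v(x) = C1 + C2*erfi(sqrt(6)*x/6)


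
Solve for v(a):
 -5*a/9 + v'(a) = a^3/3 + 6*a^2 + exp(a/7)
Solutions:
 v(a) = C1 + a^4/12 + 2*a^3 + 5*a^2/18 + 7*exp(a/7)


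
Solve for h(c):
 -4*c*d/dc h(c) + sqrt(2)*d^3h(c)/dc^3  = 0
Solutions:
 h(c) = C1 + Integral(C2*airyai(sqrt(2)*c) + C3*airybi(sqrt(2)*c), c)


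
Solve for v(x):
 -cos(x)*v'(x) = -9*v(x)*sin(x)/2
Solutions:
 v(x) = C1/cos(x)^(9/2)


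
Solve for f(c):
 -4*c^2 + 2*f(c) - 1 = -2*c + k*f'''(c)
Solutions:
 f(c) = C1*exp(2^(1/3)*c*(1/k)^(1/3)) + C2*exp(2^(1/3)*c*(-1 + sqrt(3)*I)*(1/k)^(1/3)/2) + C3*exp(-2^(1/3)*c*(1 + sqrt(3)*I)*(1/k)^(1/3)/2) + 2*c^2 - c + 1/2


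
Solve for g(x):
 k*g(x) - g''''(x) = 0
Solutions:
 g(x) = C1*exp(-k^(1/4)*x) + C2*exp(k^(1/4)*x) + C3*exp(-I*k^(1/4)*x) + C4*exp(I*k^(1/4)*x)


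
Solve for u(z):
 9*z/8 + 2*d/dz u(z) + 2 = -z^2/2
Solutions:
 u(z) = C1 - z^3/12 - 9*z^2/32 - z


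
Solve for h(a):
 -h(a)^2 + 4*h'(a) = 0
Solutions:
 h(a) = -4/(C1 + a)


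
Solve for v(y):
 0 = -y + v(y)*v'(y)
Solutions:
 v(y) = -sqrt(C1 + y^2)
 v(y) = sqrt(C1 + y^2)


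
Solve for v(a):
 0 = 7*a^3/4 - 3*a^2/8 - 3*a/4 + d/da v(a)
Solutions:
 v(a) = C1 - 7*a^4/16 + a^3/8 + 3*a^2/8


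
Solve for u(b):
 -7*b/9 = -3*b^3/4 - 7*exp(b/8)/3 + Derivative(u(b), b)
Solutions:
 u(b) = C1 + 3*b^4/16 - 7*b^2/18 + 56*exp(b/8)/3


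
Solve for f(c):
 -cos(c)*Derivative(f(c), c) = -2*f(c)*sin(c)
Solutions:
 f(c) = C1/cos(c)^2


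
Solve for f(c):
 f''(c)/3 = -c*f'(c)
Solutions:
 f(c) = C1 + C2*erf(sqrt(6)*c/2)


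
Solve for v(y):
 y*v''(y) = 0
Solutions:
 v(y) = C1 + C2*y


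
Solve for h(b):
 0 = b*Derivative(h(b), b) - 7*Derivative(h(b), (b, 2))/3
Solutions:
 h(b) = C1 + C2*erfi(sqrt(42)*b/14)


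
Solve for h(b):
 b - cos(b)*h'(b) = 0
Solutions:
 h(b) = C1 + Integral(b/cos(b), b)


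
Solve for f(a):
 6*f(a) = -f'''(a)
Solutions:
 f(a) = C3*exp(-6^(1/3)*a) + (C1*sin(2^(1/3)*3^(5/6)*a/2) + C2*cos(2^(1/3)*3^(5/6)*a/2))*exp(6^(1/3)*a/2)


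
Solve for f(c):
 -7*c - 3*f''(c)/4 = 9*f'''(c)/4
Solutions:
 f(c) = C1 + C2*c + C3*exp(-c/3) - 14*c^3/9 + 14*c^2


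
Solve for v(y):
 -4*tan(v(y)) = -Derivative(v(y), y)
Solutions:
 v(y) = pi - asin(C1*exp(4*y))
 v(y) = asin(C1*exp(4*y))


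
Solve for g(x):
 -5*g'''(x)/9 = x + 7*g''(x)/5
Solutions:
 g(x) = C1 + C2*x + C3*exp(-63*x/25) - 5*x^3/42 + 125*x^2/882


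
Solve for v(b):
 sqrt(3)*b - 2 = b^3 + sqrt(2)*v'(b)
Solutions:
 v(b) = C1 - sqrt(2)*b^4/8 + sqrt(6)*b^2/4 - sqrt(2)*b


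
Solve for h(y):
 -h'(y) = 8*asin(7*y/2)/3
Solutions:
 h(y) = C1 - 8*y*asin(7*y/2)/3 - 8*sqrt(4 - 49*y^2)/21


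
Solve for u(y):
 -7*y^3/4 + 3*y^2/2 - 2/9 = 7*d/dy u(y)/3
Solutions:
 u(y) = C1 - 3*y^4/16 + 3*y^3/14 - 2*y/21


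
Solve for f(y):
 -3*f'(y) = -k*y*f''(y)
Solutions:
 f(y) = C1 + y^(((re(k) + 3)*re(k) + im(k)^2)/(re(k)^2 + im(k)^2))*(C2*sin(3*log(y)*Abs(im(k))/(re(k)^2 + im(k)^2)) + C3*cos(3*log(y)*im(k)/(re(k)^2 + im(k)^2)))


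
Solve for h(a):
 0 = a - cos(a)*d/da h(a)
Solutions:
 h(a) = C1 + Integral(a/cos(a), a)


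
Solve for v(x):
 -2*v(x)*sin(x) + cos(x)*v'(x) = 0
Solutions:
 v(x) = C1/cos(x)^2


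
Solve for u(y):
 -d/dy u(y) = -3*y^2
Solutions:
 u(y) = C1 + y^3


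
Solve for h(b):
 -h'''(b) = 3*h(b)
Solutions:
 h(b) = C3*exp(-3^(1/3)*b) + (C1*sin(3^(5/6)*b/2) + C2*cos(3^(5/6)*b/2))*exp(3^(1/3)*b/2)


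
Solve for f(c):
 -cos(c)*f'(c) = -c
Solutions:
 f(c) = C1 + Integral(c/cos(c), c)


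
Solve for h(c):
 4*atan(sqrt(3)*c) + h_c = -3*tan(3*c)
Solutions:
 h(c) = C1 - 4*c*atan(sqrt(3)*c) + 2*sqrt(3)*log(3*c^2 + 1)/3 + log(cos(3*c))


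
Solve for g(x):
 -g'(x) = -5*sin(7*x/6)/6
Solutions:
 g(x) = C1 - 5*cos(7*x/6)/7


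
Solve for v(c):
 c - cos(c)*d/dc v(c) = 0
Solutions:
 v(c) = C1 + Integral(c/cos(c), c)


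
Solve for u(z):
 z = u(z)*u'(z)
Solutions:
 u(z) = -sqrt(C1 + z^2)
 u(z) = sqrt(C1 + z^2)


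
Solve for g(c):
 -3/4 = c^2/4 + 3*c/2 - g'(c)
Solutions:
 g(c) = C1 + c^3/12 + 3*c^2/4 + 3*c/4


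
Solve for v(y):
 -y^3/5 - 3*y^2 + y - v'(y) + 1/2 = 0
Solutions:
 v(y) = C1 - y^4/20 - y^3 + y^2/2 + y/2


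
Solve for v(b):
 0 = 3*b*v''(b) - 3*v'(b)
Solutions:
 v(b) = C1 + C2*b^2


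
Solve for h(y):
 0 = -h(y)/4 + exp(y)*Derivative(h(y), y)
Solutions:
 h(y) = C1*exp(-exp(-y)/4)


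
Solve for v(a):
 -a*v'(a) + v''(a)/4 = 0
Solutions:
 v(a) = C1 + C2*erfi(sqrt(2)*a)


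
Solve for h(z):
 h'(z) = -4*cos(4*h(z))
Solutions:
 h(z) = -asin((C1 + exp(32*z))/(C1 - exp(32*z)))/4 + pi/4
 h(z) = asin((C1 + exp(32*z))/(C1 - exp(32*z)))/4


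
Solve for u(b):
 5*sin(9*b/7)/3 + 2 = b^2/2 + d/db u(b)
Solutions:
 u(b) = C1 - b^3/6 + 2*b - 35*cos(9*b/7)/27


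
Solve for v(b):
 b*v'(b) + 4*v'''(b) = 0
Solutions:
 v(b) = C1 + Integral(C2*airyai(-2^(1/3)*b/2) + C3*airybi(-2^(1/3)*b/2), b)


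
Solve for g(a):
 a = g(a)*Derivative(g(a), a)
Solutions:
 g(a) = -sqrt(C1 + a^2)
 g(a) = sqrt(C1 + a^2)


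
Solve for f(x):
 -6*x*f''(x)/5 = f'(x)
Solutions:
 f(x) = C1 + C2*x^(1/6)


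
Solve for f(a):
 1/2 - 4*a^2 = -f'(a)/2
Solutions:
 f(a) = C1 + 8*a^3/3 - a


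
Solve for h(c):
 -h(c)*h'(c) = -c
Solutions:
 h(c) = -sqrt(C1 + c^2)
 h(c) = sqrt(C1 + c^2)


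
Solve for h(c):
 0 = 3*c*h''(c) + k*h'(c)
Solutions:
 h(c) = C1 + c^(1 - re(k)/3)*(C2*sin(log(c)*Abs(im(k))/3) + C3*cos(log(c)*im(k)/3))


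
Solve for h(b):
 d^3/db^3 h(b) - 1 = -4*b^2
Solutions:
 h(b) = C1 + C2*b + C3*b^2 - b^5/15 + b^3/6


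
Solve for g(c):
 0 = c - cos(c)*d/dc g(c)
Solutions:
 g(c) = C1 + Integral(c/cos(c), c)


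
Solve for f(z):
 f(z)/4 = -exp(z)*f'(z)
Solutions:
 f(z) = C1*exp(exp(-z)/4)


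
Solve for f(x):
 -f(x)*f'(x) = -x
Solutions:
 f(x) = -sqrt(C1 + x^2)
 f(x) = sqrt(C1 + x^2)


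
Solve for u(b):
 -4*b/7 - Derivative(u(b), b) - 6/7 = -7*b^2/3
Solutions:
 u(b) = C1 + 7*b^3/9 - 2*b^2/7 - 6*b/7


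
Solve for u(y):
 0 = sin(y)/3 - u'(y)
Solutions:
 u(y) = C1 - cos(y)/3


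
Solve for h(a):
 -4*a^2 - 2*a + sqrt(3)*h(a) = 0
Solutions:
 h(a) = 2*sqrt(3)*a*(2*a + 1)/3


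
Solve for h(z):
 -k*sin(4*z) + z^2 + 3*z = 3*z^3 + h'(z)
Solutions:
 h(z) = C1 + k*cos(4*z)/4 - 3*z^4/4 + z^3/3 + 3*z^2/2


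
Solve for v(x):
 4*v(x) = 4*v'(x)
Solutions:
 v(x) = C1*exp(x)


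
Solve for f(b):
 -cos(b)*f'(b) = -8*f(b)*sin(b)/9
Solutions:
 f(b) = C1/cos(b)^(8/9)


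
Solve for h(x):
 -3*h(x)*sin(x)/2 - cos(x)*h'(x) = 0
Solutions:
 h(x) = C1*cos(x)^(3/2)


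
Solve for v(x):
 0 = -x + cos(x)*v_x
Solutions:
 v(x) = C1 + Integral(x/cos(x), x)


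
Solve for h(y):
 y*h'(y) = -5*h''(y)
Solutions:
 h(y) = C1 + C2*erf(sqrt(10)*y/10)


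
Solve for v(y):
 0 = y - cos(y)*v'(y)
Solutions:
 v(y) = C1 + Integral(y/cos(y), y)


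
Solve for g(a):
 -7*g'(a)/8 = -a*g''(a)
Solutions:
 g(a) = C1 + C2*a^(15/8)


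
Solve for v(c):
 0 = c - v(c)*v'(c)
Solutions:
 v(c) = -sqrt(C1 + c^2)
 v(c) = sqrt(C1 + c^2)


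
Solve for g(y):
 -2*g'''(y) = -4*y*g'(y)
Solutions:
 g(y) = C1 + Integral(C2*airyai(2^(1/3)*y) + C3*airybi(2^(1/3)*y), y)


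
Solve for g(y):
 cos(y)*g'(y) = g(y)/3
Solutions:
 g(y) = C1*(sin(y) + 1)^(1/6)/(sin(y) - 1)^(1/6)


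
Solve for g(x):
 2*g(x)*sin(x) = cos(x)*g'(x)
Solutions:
 g(x) = C1/cos(x)^2


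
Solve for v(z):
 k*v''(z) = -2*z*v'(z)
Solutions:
 v(z) = C1 + C2*sqrt(k)*erf(z*sqrt(1/k))


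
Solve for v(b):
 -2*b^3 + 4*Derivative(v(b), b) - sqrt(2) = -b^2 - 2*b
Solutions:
 v(b) = C1 + b^4/8 - b^3/12 - b^2/4 + sqrt(2)*b/4


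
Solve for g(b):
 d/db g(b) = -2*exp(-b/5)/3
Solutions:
 g(b) = C1 + 10*exp(-b/5)/3


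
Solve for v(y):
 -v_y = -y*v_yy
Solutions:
 v(y) = C1 + C2*y^2


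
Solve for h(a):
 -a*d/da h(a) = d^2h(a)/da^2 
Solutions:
 h(a) = C1 + C2*erf(sqrt(2)*a/2)


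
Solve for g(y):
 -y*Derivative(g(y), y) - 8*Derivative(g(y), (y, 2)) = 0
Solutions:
 g(y) = C1 + C2*erf(y/4)


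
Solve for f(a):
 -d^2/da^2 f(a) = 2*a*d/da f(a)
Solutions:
 f(a) = C1 + C2*erf(a)


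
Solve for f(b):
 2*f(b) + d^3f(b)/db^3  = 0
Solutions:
 f(b) = C3*exp(-2^(1/3)*b) + (C1*sin(2^(1/3)*sqrt(3)*b/2) + C2*cos(2^(1/3)*sqrt(3)*b/2))*exp(2^(1/3)*b/2)


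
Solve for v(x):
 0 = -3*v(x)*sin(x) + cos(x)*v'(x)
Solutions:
 v(x) = C1/cos(x)^3


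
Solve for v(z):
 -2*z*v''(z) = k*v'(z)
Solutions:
 v(z) = C1 + z^(1 - re(k)/2)*(C2*sin(log(z)*Abs(im(k))/2) + C3*cos(log(z)*im(k)/2))


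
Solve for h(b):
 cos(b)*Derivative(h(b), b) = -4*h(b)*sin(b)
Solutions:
 h(b) = C1*cos(b)^4


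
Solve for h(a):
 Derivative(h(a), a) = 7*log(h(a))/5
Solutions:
 li(h(a)) = C1 + 7*a/5


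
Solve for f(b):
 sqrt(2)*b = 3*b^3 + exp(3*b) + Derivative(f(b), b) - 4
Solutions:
 f(b) = C1 - 3*b^4/4 + sqrt(2)*b^2/2 + 4*b - exp(3*b)/3


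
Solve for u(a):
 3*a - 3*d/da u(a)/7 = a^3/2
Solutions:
 u(a) = C1 - 7*a^4/24 + 7*a^2/2


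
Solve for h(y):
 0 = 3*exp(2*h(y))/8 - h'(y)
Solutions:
 h(y) = log(-1/(C1 + 3*y))/2 + log(2)
 h(y) = log(-sqrt(-1/(C1 + 3*y))) + log(2)


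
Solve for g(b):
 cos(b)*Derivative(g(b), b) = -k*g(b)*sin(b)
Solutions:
 g(b) = C1*exp(k*log(cos(b)))


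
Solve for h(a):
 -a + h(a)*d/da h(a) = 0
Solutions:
 h(a) = -sqrt(C1 + a^2)
 h(a) = sqrt(C1 + a^2)


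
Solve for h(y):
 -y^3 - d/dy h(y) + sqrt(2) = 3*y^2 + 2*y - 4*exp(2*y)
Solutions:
 h(y) = C1 - y^4/4 - y^3 - y^2 + sqrt(2)*y + 2*exp(2*y)


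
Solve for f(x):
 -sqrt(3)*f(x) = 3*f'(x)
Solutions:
 f(x) = C1*exp(-sqrt(3)*x/3)


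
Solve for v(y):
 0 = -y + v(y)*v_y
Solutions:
 v(y) = -sqrt(C1 + y^2)
 v(y) = sqrt(C1 + y^2)


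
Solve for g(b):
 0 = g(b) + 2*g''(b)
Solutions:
 g(b) = C1*sin(sqrt(2)*b/2) + C2*cos(sqrt(2)*b/2)


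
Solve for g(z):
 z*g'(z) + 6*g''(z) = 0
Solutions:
 g(z) = C1 + C2*erf(sqrt(3)*z/6)


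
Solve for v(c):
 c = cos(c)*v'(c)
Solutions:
 v(c) = C1 + Integral(c/cos(c), c)


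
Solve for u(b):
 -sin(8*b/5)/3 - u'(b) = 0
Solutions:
 u(b) = C1 + 5*cos(8*b/5)/24


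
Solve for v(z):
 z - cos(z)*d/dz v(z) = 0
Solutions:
 v(z) = C1 + Integral(z/cos(z), z)


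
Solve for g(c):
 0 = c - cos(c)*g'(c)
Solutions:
 g(c) = C1 + Integral(c/cos(c), c)


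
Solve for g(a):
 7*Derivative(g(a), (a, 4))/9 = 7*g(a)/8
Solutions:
 g(a) = C1*exp(-2^(1/4)*sqrt(3)*a/2) + C2*exp(2^(1/4)*sqrt(3)*a/2) + C3*sin(2^(1/4)*sqrt(3)*a/2) + C4*cos(2^(1/4)*sqrt(3)*a/2)


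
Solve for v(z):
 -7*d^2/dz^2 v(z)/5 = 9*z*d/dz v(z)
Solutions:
 v(z) = C1 + C2*erf(3*sqrt(70)*z/14)


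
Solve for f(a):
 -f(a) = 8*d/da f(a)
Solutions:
 f(a) = C1*exp(-a/8)


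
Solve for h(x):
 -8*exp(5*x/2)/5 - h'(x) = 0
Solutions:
 h(x) = C1 - 16*exp(5*x/2)/25


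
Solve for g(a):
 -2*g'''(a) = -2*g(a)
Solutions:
 g(a) = C3*exp(a) + (C1*sin(sqrt(3)*a/2) + C2*cos(sqrt(3)*a/2))*exp(-a/2)


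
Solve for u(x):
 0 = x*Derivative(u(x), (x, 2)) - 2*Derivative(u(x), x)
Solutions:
 u(x) = C1 + C2*x^3


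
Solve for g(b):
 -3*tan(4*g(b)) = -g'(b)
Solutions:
 g(b) = -asin(C1*exp(12*b))/4 + pi/4
 g(b) = asin(C1*exp(12*b))/4


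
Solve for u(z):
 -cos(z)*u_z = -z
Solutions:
 u(z) = C1 + Integral(z/cos(z), z)


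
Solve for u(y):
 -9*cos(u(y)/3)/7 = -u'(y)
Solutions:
 -9*y/7 - 3*log(sin(u(y)/3) - 1)/2 + 3*log(sin(u(y)/3) + 1)/2 = C1


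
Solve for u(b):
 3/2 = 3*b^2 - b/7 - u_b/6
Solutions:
 u(b) = C1 + 6*b^3 - 3*b^2/7 - 9*b


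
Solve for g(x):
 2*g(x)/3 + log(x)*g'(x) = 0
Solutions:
 g(x) = C1*exp(-2*li(x)/3)


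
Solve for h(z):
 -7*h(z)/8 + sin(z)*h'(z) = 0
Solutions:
 h(z) = C1*(cos(z) - 1)^(7/16)/(cos(z) + 1)^(7/16)


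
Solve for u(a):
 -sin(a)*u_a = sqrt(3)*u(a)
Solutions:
 u(a) = C1*(cos(a) + 1)^(sqrt(3)/2)/(cos(a) - 1)^(sqrt(3)/2)


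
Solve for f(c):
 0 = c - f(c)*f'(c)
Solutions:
 f(c) = -sqrt(C1 + c^2)
 f(c) = sqrt(C1 + c^2)


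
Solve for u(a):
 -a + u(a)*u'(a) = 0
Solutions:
 u(a) = -sqrt(C1 + a^2)
 u(a) = sqrt(C1 + a^2)


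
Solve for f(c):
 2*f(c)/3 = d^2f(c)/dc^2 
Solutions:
 f(c) = C1*exp(-sqrt(6)*c/3) + C2*exp(sqrt(6)*c/3)


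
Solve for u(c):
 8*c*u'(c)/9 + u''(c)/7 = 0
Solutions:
 u(c) = C1 + C2*erf(2*sqrt(7)*c/3)


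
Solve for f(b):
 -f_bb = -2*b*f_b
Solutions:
 f(b) = C1 + C2*erfi(b)


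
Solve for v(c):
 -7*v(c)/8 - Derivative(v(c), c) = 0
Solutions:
 v(c) = C1*exp(-7*c/8)


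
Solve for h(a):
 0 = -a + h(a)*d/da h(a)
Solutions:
 h(a) = -sqrt(C1 + a^2)
 h(a) = sqrt(C1 + a^2)
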